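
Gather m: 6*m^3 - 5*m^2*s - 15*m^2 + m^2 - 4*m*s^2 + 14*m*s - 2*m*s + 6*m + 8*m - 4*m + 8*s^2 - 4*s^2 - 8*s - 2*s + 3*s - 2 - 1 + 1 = 6*m^3 + m^2*(-5*s - 14) + m*(-4*s^2 + 12*s + 10) + 4*s^2 - 7*s - 2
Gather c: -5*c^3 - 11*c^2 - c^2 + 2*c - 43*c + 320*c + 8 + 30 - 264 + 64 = -5*c^3 - 12*c^2 + 279*c - 162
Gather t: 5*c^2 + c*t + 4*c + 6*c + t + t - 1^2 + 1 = 5*c^2 + 10*c + t*(c + 2)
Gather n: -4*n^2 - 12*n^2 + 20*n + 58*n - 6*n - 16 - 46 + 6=-16*n^2 + 72*n - 56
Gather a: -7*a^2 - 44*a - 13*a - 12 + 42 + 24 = -7*a^2 - 57*a + 54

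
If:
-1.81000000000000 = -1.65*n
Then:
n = 1.10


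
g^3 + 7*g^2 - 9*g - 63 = (g - 3)*(g + 3)*(g + 7)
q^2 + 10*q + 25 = (q + 5)^2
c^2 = c^2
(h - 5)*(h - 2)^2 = h^3 - 9*h^2 + 24*h - 20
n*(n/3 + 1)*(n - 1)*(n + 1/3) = n^4/3 + 7*n^3/9 - 7*n^2/9 - n/3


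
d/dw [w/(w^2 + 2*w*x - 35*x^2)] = (w^2 + 2*w*x - 2*w*(w + x) - 35*x^2)/(w^2 + 2*w*x - 35*x^2)^2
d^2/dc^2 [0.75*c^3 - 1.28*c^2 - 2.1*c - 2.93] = 4.5*c - 2.56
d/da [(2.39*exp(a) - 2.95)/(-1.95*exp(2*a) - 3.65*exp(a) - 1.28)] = (4.6605*exp(2*a) - 11.505*exp(a) - 13.8267)*exp(a)/(3.8025*exp(4*a) + 14.235*exp(3*a) + 18.3145*exp(2*a) + 9.344*exp(a) + 1.6384)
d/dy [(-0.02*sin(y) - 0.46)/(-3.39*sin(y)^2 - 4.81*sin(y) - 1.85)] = (-3.1188*sin(y) + 0.0339*cos(2*y) - 2.2095)*cos(y)/(3.39*sin(y)^2 + 4.81*sin(y) + 1.85)^2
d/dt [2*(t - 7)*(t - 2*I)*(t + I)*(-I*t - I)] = -8*I*t^3 + t^2*(-6 + 36*I) + t*(24 + 20*I) + 14 + 24*I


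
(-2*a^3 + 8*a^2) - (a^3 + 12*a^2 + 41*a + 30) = -3*a^3 - 4*a^2 - 41*a - 30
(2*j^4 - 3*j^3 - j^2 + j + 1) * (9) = 18*j^4 - 27*j^3 - 9*j^2 + 9*j + 9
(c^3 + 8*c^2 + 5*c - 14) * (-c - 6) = -c^4 - 14*c^3 - 53*c^2 - 16*c + 84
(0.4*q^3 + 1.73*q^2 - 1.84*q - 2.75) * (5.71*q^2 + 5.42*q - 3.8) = 2.284*q^5 + 12.0463*q^4 - 2.6498*q^3 - 32.2493*q^2 - 7.913*q + 10.45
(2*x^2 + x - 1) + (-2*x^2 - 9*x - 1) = -8*x - 2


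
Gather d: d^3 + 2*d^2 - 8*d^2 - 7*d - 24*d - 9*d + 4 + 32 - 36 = d^3 - 6*d^2 - 40*d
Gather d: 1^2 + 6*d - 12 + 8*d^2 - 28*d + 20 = 8*d^2 - 22*d + 9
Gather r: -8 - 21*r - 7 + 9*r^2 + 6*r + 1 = 9*r^2 - 15*r - 14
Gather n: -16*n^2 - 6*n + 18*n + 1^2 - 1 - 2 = -16*n^2 + 12*n - 2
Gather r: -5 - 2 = -7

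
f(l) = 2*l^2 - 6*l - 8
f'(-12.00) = -54.00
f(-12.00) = 352.00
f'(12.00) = 42.00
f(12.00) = 208.00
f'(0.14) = -5.44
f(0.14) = -8.80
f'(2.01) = 2.04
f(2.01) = -11.98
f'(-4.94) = -25.76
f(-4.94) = 70.45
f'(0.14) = -5.44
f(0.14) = -8.80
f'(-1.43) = -11.72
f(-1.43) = 4.67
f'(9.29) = 31.16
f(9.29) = 108.87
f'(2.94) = 5.76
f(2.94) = -8.35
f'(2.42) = 3.68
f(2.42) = -10.81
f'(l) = 4*l - 6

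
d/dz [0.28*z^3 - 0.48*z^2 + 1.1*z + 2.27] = 0.84*z^2 - 0.96*z + 1.1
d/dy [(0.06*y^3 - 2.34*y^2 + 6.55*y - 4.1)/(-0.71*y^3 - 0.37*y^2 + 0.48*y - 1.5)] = (-1.6836*y^4 + 9.3586*y^3 - 7.7027*y^2 + 3.986*y - 7.857)/(0.5041*y^6 + 0.5254*y^5 - 0.5447*y^4 + 1.7748*y^3 + 1.3404*y^2 - 1.44*y + 2.25)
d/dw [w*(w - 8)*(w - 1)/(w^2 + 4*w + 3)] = (w^4 + 8*w^3 - 35*w^2 - 54*w + 24)/(w^4 + 8*w^3 + 22*w^2 + 24*w + 9)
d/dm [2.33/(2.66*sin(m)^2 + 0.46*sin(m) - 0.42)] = -(12.3956*sin(m) + 1.0718)*cos(m)/(2.66*sin(m)^2 + 0.46*sin(m) - 0.42)^2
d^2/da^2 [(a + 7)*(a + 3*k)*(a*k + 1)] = 6*a*k + 6*k^2 + 14*k + 2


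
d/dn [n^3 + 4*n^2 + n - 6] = 3*n^2 + 8*n + 1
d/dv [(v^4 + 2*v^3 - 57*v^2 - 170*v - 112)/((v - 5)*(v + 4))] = (2*v^5 - v^4 - 84*v^3 + 107*v^2 + 2504*v + 3288)/(v^4 - 2*v^3 - 39*v^2 + 40*v + 400)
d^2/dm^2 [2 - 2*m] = 0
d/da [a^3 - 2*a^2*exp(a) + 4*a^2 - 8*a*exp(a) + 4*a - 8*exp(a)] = -2*a^2*exp(a) + 3*a^2 - 12*a*exp(a) + 8*a - 16*exp(a) + 4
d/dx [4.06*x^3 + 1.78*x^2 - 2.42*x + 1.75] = 12.18*x^2 + 3.56*x - 2.42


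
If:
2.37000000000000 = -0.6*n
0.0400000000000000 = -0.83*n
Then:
No Solution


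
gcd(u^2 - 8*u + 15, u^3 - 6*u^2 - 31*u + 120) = u - 3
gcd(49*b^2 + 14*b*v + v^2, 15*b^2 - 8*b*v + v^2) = 1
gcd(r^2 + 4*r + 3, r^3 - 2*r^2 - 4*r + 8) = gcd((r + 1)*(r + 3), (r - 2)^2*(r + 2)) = 1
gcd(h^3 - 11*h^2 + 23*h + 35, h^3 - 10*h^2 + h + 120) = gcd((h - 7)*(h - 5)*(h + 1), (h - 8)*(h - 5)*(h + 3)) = h - 5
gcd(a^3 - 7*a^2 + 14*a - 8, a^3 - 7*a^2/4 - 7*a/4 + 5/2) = a^2 - 3*a + 2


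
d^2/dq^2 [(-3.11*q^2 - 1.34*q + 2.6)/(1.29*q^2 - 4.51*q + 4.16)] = (-40.647126*q^3 + 126.096984*q^2 - 47.613384*q - 80.05868)/(2.146689*q^6 - 22.515273*q^5 + 99.484155*q^4 - 236.948635*q^3 + 320.81712*q^2 - 234.144768*q + 71.991296)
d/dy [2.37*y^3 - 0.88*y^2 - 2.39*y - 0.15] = 7.11*y^2 - 1.76*y - 2.39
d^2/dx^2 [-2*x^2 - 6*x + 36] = -4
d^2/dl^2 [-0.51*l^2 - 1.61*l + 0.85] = -1.02000000000000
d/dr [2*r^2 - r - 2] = 4*r - 1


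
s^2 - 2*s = s*(s - 2)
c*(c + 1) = c^2 + c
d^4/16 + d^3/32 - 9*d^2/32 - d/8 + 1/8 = (d/4 + 1/4)*(d/4 + 1/2)*(d - 2)*(d - 1/2)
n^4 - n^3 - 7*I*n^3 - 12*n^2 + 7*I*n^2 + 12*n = n*(n - 1)*(n - 4*I)*(n - 3*I)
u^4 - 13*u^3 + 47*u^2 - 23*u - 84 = (u - 7)*(u - 4)*(u - 3)*(u + 1)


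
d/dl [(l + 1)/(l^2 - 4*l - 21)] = (l^2 - 4*l - 2*(l - 2)*(l + 1) - 21)/(-l^2 + 4*l + 21)^2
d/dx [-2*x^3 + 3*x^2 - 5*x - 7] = -6*x^2 + 6*x - 5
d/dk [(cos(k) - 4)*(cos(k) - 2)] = 2*(3 - cos(k))*sin(k)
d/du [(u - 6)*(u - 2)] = 2*u - 8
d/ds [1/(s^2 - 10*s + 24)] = 2*(5 - s)/(s^2 - 10*s + 24)^2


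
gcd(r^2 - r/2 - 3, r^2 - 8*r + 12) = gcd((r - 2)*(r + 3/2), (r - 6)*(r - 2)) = r - 2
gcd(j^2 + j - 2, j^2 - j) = j - 1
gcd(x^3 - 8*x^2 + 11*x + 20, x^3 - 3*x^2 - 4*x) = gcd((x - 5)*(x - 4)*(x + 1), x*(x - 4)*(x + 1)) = x^2 - 3*x - 4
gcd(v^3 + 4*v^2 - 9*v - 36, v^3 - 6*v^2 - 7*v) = 1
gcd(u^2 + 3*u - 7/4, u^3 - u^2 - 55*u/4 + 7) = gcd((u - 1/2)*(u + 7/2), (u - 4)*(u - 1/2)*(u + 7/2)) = u^2 + 3*u - 7/4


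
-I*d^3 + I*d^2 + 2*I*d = d*(d - 2)*(-I*d - I)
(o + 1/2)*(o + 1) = o^2 + 3*o/2 + 1/2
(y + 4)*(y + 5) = y^2 + 9*y + 20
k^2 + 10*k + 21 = (k + 3)*(k + 7)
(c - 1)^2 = c^2 - 2*c + 1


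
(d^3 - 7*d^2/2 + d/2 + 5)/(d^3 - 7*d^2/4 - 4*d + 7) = 2*(2*d^2 - 3*d - 5)/(4*d^2 + d - 14)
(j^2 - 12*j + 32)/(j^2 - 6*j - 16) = (j - 4)/(j + 2)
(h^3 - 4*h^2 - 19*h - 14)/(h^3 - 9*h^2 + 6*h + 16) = (h^2 - 5*h - 14)/(h^2 - 10*h + 16)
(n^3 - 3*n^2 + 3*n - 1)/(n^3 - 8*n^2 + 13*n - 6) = (n - 1)/(n - 6)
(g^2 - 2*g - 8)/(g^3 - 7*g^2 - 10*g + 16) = (g - 4)/(g^2 - 9*g + 8)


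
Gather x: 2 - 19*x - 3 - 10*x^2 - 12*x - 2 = -10*x^2 - 31*x - 3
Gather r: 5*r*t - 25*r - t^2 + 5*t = r*(5*t - 25) - t^2 + 5*t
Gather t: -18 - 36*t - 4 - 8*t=-44*t - 22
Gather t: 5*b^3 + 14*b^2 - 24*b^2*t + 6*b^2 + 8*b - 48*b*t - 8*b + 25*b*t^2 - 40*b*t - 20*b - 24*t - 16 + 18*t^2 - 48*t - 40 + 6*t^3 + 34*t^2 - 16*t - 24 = 5*b^3 + 20*b^2 - 20*b + 6*t^3 + t^2*(25*b + 52) + t*(-24*b^2 - 88*b - 88) - 80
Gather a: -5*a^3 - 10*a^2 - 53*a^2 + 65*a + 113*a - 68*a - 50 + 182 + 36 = -5*a^3 - 63*a^2 + 110*a + 168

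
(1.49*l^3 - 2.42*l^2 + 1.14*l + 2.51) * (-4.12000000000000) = -6.1388*l^3 + 9.9704*l^2 - 4.6968*l - 10.3412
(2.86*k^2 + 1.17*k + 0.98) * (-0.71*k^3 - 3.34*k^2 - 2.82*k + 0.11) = -2.0306*k^5 - 10.3831*k^4 - 12.6688*k^3 - 6.258*k^2 - 2.6349*k + 0.1078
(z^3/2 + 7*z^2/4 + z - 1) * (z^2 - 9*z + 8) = z^5/2 - 11*z^4/4 - 43*z^3/4 + 4*z^2 + 17*z - 8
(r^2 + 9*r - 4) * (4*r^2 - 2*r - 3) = 4*r^4 + 34*r^3 - 37*r^2 - 19*r + 12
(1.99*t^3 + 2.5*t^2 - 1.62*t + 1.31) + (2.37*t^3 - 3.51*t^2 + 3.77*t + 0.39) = 4.36*t^3 - 1.01*t^2 + 2.15*t + 1.7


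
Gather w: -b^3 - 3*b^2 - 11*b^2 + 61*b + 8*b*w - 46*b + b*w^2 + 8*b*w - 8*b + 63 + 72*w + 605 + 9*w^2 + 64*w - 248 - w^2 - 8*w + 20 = -b^3 - 14*b^2 + 7*b + w^2*(b + 8) + w*(16*b + 128) + 440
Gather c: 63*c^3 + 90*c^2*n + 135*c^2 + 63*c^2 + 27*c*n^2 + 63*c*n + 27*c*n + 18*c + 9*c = 63*c^3 + c^2*(90*n + 198) + c*(27*n^2 + 90*n + 27)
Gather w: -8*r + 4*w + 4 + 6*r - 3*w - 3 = -2*r + w + 1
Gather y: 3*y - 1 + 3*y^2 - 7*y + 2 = 3*y^2 - 4*y + 1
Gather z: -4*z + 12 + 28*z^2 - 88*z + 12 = 28*z^2 - 92*z + 24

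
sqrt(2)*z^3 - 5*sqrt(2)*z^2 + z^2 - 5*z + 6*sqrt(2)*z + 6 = (z - 3)*(z - 2)*(sqrt(2)*z + 1)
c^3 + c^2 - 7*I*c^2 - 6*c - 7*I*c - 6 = (c + 1)*(c - 6*I)*(c - I)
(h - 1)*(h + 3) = h^2 + 2*h - 3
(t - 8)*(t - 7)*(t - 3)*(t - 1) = t^4 - 19*t^3 + 119*t^2 - 269*t + 168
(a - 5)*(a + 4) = a^2 - a - 20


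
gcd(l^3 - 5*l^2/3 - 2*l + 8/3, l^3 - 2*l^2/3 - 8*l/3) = l^2 - 2*l/3 - 8/3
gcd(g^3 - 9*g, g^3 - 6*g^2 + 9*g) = g^2 - 3*g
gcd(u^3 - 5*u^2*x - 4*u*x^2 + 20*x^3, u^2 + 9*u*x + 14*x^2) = u + 2*x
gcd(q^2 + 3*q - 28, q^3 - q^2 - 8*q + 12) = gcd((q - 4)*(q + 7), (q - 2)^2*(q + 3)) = 1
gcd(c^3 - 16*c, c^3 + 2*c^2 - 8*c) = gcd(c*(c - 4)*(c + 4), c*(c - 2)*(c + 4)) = c^2 + 4*c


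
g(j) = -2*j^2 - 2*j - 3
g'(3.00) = -14.00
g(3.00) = -27.00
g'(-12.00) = 46.00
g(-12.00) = -267.00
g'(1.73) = -8.92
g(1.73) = -12.45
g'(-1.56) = 4.24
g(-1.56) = -4.75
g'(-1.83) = 5.32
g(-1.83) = -6.04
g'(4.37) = -19.48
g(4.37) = -49.93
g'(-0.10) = -1.60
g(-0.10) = -2.82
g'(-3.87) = 13.48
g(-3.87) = -25.21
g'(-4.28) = 15.12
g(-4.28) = -31.08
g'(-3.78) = 13.12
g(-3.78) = -24.02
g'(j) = -4*j - 2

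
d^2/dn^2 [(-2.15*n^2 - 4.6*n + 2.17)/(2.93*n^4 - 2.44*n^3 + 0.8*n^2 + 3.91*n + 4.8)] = (-110.74521*n^8 - 381.6618*n^7 + 883.2445*n^6 - 398.85414*n^5 + 1219.288704*n^4 + 892.814764*n^3 - 1079.076168*n^2 + 299.2008*n + 123.278354)/(25.153757*n^12 - 62.841468*n^11 + 72.935904*n^10 + 51.857933*n^9 - 24.183432*n^8 - 85.755792*n^7 + 242.339519*n^6 + 169.322148*n^5 - 26.3344799999999*n^4 - 18.789929*n^3 + 275.44464*n^2 + 270.2592*n + 110.592)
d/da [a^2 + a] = 2*a + 1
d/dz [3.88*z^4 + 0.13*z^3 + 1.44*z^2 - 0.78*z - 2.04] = 15.52*z^3 + 0.39*z^2 + 2.88*z - 0.78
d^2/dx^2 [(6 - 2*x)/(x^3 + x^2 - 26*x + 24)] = 4*(-(x - 3)*(3*x^2 + 2*x - 26)^2 + (3*x^2 + 2*x + (x - 3)*(3*x + 1) - 26)*(x^3 + x^2 - 26*x + 24))/(x^3 + x^2 - 26*x + 24)^3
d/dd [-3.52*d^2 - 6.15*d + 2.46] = -7.04*d - 6.15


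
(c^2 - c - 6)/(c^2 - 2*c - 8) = (c - 3)/(c - 4)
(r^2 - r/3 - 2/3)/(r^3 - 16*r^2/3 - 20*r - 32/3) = (r - 1)/(r^2 - 6*r - 16)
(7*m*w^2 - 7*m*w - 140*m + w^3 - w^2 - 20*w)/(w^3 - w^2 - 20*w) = (7*m + w)/w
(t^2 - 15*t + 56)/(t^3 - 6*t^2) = (t^2 - 15*t + 56)/(t^2*(t - 6))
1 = 1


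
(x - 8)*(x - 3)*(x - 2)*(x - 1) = x^4 - 14*x^3 + 59*x^2 - 94*x + 48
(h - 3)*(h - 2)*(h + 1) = h^3 - 4*h^2 + h + 6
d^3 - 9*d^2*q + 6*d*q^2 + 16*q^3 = (d - 8*q)*(d - 2*q)*(d + q)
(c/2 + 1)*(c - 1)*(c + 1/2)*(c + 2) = c^4/2 + 7*c^3/4 + 3*c^2/4 - 2*c - 1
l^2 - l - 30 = (l - 6)*(l + 5)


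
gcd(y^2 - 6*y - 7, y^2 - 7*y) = y - 7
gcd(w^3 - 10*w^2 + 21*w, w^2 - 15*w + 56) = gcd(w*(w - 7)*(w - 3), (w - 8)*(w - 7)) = w - 7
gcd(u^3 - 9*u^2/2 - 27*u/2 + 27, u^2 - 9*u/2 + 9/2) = u - 3/2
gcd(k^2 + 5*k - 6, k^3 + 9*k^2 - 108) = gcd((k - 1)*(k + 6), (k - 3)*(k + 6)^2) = k + 6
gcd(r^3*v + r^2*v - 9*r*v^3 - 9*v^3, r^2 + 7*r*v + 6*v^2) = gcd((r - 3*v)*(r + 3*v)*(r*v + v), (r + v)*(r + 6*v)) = 1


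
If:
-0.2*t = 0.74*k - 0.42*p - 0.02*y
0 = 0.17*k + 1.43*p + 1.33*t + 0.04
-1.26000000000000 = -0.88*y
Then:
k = 0.0213792492917847 - 0.747698300283286*t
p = -0.841182719546742*t - 0.0305136170486737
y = 1.43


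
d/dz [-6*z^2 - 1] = -12*z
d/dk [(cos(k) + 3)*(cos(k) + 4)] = -(2*cos(k) + 7)*sin(k)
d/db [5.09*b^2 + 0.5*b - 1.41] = 10.18*b + 0.5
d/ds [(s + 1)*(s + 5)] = 2*s + 6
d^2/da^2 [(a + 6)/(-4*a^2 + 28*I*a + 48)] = ((a + 6)*(2*a - 7*I)^2 + (3*a + 6 - 7*I)*(-a^2 + 7*I*a + 12))/(2*(-a^2 + 7*I*a + 12)^3)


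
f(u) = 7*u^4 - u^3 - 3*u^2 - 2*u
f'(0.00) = -2.00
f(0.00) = 0.00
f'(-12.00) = -48746.00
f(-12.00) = 146472.00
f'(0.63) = 0.03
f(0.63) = -1.60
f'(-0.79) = -12.94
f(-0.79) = 2.93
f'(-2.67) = -540.32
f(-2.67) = 358.74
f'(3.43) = 1072.03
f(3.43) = 886.38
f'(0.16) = -2.92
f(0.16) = -0.40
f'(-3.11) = -854.60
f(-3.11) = 662.13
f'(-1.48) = -90.46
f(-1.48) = 33.22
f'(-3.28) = -1002.65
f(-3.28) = 819.77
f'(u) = 28*u^3 - 3*u^2 - 6*u - 2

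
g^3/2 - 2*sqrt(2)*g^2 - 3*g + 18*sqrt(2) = (g/2 + sqrt(2))*(g - 3*sqrt(2))^2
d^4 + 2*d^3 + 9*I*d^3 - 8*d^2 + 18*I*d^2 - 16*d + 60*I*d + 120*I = (d + 2)*(d - 2*I)*(d + 5*I)*(d + 6*I)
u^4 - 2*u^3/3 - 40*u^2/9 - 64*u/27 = u*(u - 8/3)*(u + 2/3)*(u + 4/3)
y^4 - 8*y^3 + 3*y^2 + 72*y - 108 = (y - 6)*(y - 3)*(y - 2)*(y + 3)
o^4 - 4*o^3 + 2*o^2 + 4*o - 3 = (o - 3)*(o - 1)^2*(o + 1)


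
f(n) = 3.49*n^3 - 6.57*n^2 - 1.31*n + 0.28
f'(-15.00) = 2551.54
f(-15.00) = -13237.07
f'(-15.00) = 2551.54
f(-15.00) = -13237.07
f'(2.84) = 45.82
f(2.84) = 23.51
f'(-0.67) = 12.19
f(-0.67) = -2.84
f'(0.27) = -4.09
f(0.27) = -0.48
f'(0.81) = -5.08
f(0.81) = -3.24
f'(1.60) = 4.47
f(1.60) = -4.34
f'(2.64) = 36.97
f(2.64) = 15.25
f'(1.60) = 4.47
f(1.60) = -4.34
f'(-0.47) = 7.18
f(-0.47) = -0.92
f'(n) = 10.47*n^2 - 13.14*n - 1.31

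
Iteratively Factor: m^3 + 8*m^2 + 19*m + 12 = (m + 4)*(m^2 + 4*m + 3) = (m + 3)*(m + 4)*(m + 1)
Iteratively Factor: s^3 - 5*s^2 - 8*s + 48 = (s - 4)*(s^2 - s - 12) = (s - 4)*(s + 3)*(s - 4)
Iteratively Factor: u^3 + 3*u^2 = (u)*(u^2 + 3*u) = u^2*(u + 3)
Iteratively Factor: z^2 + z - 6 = (z - 2)*(z + 3)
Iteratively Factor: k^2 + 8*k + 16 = (k + 4)*(k + 4)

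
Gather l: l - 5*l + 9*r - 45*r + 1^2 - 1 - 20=-4*l - 36*r - 20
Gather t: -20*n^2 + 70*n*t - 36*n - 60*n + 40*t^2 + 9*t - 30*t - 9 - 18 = -20*n^2 - 96*n + 40*t^2 + t*(70*n - 21) - 27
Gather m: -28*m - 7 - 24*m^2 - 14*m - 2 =-24*m^2 - 42*m - 9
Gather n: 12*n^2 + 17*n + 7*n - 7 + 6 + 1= 12*n^2 + 24*n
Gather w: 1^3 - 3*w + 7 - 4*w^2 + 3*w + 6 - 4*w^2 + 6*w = -8*w^2 + 6*w + 14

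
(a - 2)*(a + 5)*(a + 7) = a^3 + 10*a^2 + 11*a - 70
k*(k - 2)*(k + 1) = k^3 - k^2 - 2*k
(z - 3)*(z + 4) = z^2 + z - 12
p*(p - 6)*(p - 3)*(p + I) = p^4 - 9*p^3 + I*p^3 + 18*p^2 - 9*I*p^2 + 18*I*p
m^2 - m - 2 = (m - 2)*(m + 1)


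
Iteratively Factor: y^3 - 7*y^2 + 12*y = (y - 4)*(y^2 - 3*y) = y*(y - 4)*(y - 3)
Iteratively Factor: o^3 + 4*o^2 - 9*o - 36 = (o - 3)*(o^2 + 7*o + 12) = (o - 3)*(o + 3)*(o + 4)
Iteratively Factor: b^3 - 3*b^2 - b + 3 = (b + 1)*(b^2 - 4*b + 3) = (b - 1)*(b + 1)*(b - 3)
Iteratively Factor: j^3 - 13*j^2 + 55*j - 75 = (j - 5)*(j^2 - 8*j + 15) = (j - 5)^2*(j - 3)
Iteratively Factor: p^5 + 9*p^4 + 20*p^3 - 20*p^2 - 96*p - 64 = (p + 4)*(p^4 + 5*p^3 - 20*p - 16) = (p + 4)^2*(p^3 + p^2 - 4*p - 4) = (p + 2)*(p + 4)^2*(p^2 - p - 2) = (p - 2)*(p + 2)*(p + 4)^2*(p + 1)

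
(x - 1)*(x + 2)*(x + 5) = x^3 + 6*x^2 + 3*x - 10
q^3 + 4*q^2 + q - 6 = (q - 1)*(q + 2)*(q + 3)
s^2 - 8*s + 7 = (s - 7)*(s - 1)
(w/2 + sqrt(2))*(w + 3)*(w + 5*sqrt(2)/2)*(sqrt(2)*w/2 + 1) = sqrt(2)*w^4/4 + 3*sqrt(2)*w^3/4 + 11*w^3/4 + 19*sqrt(2)*w^2/4 + 33*w^2/4 + 5*w + 57*sqrt(2)*w/4 + 15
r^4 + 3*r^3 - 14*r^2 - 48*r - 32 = (r - 4)*(r + 1)*(r + 2)*(r + 4)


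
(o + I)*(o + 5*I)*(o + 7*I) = o^3 + 13*I*o^2 - 47*o - 35*I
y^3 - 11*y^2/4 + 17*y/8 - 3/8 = (y - 3/2)*(y - 1)*(y - 1/4)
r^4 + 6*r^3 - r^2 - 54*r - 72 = (r - 3)*(r + 2)*(r + 3)*(r + 4)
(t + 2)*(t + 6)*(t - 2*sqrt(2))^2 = t^4 - 4*sqrt(2)*t^3 + 8*t^3 - 32*sqrt(2)*t^2 + 20*t^2 - 48*sqrt(2)*t + 64*t + 96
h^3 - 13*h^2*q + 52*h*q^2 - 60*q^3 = (h - 6*q)*(h - 5*q)*(h - 2*q)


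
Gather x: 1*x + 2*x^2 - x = 2*x^2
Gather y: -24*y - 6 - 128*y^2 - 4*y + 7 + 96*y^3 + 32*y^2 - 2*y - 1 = 96*y^3 - 96*y^2 - 30*y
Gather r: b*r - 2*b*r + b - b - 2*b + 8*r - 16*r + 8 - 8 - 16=-2*b + r*(-b - 8) - 16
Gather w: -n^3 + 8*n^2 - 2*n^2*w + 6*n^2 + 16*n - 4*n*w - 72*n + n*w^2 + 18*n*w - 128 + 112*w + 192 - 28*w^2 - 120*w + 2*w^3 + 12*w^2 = -n^3 + 14*n^2 - 56*n + 2*w^3 + w^2*(n - 16) + w*(-2*n^2 + 14*n - 8) + 64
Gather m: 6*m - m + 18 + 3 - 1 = 5*m + 20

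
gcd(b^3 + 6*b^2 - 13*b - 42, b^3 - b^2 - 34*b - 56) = b + 2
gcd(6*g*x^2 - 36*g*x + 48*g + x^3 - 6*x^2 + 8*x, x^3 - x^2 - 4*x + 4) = x - 2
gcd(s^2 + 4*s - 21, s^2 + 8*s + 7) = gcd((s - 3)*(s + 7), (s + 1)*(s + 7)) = s + 7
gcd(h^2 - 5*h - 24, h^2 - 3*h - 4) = 1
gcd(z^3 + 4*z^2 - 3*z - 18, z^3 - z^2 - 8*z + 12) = z^2 + z - 6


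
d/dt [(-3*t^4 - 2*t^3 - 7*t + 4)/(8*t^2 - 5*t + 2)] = (-48*t^5 + 29*t^4 - 4*t^3 + 44*t^2 - 64*t + 6)/(64*t^4 - 80*t^3 + 57*t^2 - 20*t + 4)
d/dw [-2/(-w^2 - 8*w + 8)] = 4*(-w - 4)/(w^2 + 8*w - 8)^2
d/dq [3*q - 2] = 3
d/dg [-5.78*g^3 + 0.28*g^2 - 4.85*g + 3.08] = -17.34*g^2 + 0.56*g - 4.85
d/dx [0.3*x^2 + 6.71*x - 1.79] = 0.6*x + 6.71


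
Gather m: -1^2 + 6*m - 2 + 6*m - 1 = 12*m - 4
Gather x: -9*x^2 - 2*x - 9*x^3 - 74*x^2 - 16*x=-9*x^3 - 83*x^2 - 18*x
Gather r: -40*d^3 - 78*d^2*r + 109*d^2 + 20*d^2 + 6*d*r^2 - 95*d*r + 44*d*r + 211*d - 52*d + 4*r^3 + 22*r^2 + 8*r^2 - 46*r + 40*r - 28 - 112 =-40*d^3 + 129*d^2 + 159*d + 4*r^3 + r^2*(6*d + 30) + r*(-78*d^2 - 51*d - 6) - 140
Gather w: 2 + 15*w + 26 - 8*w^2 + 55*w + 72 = -8*w^2 + 70*w + 100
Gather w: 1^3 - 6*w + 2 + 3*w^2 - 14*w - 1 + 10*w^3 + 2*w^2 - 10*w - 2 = 10*w^3 + 5*w^2 - 30*w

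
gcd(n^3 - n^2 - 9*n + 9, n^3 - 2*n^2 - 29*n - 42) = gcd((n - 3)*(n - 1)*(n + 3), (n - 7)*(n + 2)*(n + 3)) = n + 3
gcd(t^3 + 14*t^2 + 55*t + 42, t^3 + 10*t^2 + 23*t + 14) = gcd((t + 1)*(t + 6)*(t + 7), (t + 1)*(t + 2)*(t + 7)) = t^2 + 8*t + 7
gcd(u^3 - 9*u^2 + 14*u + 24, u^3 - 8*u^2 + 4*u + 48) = u^2 - 10*u + 24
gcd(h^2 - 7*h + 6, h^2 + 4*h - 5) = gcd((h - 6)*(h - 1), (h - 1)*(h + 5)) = h - 1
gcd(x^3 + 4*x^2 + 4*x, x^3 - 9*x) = x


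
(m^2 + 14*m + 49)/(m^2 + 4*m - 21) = (m + 7)/(m - 3)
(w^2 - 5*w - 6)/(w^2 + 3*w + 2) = (w - 6)/(w + 2)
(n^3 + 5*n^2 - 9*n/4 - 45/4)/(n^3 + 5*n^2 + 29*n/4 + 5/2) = (4*n^3 + 20*n^2 - 9*n - 45)/(4*n^3 + 20*n^2 + 29*n + 10)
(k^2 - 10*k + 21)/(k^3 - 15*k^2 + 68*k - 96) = (k - 7)/(k^2 - 12*k + 32)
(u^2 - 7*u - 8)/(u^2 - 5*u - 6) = (u - 8)/(u - 6)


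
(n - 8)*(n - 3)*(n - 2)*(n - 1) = n^4 - 14*n^3 + 59*n^2 - 94*n + 48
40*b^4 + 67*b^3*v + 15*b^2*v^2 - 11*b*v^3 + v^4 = (-8*b + v)*(-5*b + v)*(b + v)^2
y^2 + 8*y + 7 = (y + 1)*(y + 7)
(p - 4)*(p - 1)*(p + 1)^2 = p^4 - 3*p^3 - 5*p^2 + 3*p + 4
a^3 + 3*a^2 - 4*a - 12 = (a - 2)*(a + 2)*(a + 3)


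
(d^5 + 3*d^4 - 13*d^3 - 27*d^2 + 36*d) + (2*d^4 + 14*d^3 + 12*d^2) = d^5 + 5*d^4 + d^3 - 15*d^2 + 36*d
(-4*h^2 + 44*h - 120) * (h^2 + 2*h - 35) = -4*h^4 + 36*h^3 + 108*h^2 - 1780*h + 4200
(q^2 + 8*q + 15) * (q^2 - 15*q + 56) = q^4 - 7*q^3 - 49*q^2 + 223*q + 840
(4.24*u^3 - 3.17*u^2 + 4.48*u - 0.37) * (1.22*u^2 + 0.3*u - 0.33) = 5.1728*u^5 - 2.5954*u^4 + 3.1154*u^3 + 1.9387*u^2 - 1.5894*u + 0.1221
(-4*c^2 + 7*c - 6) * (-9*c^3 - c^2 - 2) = 36*c^5 - 59*c^4 + 47*c^3 + 14*c^2 - 14*c + 12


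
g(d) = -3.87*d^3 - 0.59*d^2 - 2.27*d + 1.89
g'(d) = -11.61*d^2 - 1.18*d - 2.27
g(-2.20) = 45.24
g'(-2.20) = -55.87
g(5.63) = -720.21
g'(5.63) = -376.91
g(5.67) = -735.39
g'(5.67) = -382.21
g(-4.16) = 279.73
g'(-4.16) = -198.28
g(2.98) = -112.53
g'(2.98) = -108.89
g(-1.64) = 21.10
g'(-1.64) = -31.56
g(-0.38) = 2.88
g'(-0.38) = -3.50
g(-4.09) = 266.08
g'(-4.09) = -191.66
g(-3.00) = 107.88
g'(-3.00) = -103.22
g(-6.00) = 830.19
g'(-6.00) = -413.15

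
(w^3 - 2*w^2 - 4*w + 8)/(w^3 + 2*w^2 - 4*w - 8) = (w - 2)/(w + 2)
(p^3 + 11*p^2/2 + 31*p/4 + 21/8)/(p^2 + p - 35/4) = (4*p^2 + 8*p + 3)/(2*(2*p - 5))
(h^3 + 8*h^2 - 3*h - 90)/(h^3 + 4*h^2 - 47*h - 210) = (h - 3)/(h - 7)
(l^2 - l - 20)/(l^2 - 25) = (l + 4)/(l + 5)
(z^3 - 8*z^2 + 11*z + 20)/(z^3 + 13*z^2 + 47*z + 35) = (z^2 - 9*z + 20)/(z^2 + 12*z + 35)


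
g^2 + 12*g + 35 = (g + 5)*(g + 7)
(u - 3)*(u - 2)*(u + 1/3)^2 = u^4 - 13*u^3/3 + 25*u^2/9 + 31*u/9 + 2/3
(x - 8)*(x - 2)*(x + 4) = x^3 - 6*x^2 - 24*x + 64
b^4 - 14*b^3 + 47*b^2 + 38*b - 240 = (b - 8)*(b - 5)*(b - 3)*(b + 2)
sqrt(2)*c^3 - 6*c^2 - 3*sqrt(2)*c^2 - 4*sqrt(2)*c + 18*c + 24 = (c - 4)*(c - 3*sqrt(2))*(sqrt(2)*c + sqrt(2))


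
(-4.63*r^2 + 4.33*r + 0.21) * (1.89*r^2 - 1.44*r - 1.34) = -8.7507*r^4 + 14.8509*r^3 + 0.3659*r^2 - 6.1046*r - 0.2814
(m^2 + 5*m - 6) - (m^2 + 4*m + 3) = m - 9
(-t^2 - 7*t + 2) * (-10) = 10*t^2 + 70*t - 20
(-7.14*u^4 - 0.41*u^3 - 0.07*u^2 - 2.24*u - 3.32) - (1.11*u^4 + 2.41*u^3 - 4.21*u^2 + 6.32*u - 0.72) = -8.25*u^4 - 2.82*u^3 + 4.14*u^2 - 8.56*u - 2.6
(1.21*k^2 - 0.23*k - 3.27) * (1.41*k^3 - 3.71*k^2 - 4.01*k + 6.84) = 1.7061*k^5 - 4.8134*k^4 - 8.6095*k^3 + 21.3304*k^2 + 11.5395*k - 22.3668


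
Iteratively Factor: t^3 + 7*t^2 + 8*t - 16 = (t - 1)*(t^2 + 8*t + 16) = (t - 1)*(t + 4)*(t + 4)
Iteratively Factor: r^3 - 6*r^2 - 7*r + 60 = (r - 4)*(r^2 - 2*r - 15) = (r - 5)*(r - 4)*(r + 3)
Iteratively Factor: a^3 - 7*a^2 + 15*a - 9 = (a - 1)*(a^2 - 6*a + 9) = (a - 3)*(a - 1)*(a - 3)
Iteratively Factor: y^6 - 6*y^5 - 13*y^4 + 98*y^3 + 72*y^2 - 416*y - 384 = (y - 4)*(y^5 - 2*y^4 - 21*y^3 + 14*y^2 + 128*y + 96) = (y - 4)*(y + 2)*(y^4 - 4*y^3 - 13*y^2 + 40*y + 48) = (y - 4)^2*(y + 2)*(y^3 - 13*y - 12) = (y - 4)^2*(y + 2)*(y + 3)*(y^2 - 3*y - 4) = (y - 4)^3*(y + 2)*(y + 3)*(y + 1)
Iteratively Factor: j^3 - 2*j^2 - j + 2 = (j - 2)*(j^2 - 1) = (j - 2)*(j - 1)*(j + 1)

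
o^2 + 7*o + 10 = (o + 2)*(o + 5)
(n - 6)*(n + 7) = n^2 + n - 42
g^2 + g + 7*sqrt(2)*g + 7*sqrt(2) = (g + 1)*(g + 7*sqrt(2))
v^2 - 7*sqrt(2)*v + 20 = (v - 5*sqrt(2))*(v - 2*sqrt(2))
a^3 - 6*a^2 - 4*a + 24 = (a - 6)*(a - 2)*(a + 2)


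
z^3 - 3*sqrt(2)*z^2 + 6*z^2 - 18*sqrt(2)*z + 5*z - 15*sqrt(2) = (z + 1)*(z + 5)*(z - 3*sqrt(2))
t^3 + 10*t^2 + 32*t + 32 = (t + 2)*(t + 4)^2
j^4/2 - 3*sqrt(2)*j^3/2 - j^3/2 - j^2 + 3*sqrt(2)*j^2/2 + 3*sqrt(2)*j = j*(j/2 + 1/2)*(j - 2)*(j - 3*sqrt(2))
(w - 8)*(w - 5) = w^2 - 13*w + 40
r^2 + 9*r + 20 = (r + 4)*(r + 5)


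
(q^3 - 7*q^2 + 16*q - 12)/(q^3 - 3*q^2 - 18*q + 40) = (q^2 - 5*q + 6)/(q^2 - q - 20)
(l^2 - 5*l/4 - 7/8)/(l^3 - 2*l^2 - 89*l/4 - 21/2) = (4*l - 7)/(2*(2*l^2 - 5*l - 42))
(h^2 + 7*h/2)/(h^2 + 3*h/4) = 2*(2*h + 7)/(4*h + 3)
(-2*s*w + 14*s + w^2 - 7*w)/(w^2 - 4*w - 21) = (-2*s + w)/(w + 3)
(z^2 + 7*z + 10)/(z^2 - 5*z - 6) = (z^2 + 7*z + 10)/(z^2 - 5*z - 6)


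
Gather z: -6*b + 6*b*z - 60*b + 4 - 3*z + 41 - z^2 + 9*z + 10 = -66*b - z^2 + z*(6*b + 6) + 55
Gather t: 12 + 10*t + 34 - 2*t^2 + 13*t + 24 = -2*t^2 + 23*t + 70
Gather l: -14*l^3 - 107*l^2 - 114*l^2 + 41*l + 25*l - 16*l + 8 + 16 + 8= -14*l^3 - 221*l^2 + 50*l + 32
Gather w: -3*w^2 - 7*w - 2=-3*w^2 - 7*w - 2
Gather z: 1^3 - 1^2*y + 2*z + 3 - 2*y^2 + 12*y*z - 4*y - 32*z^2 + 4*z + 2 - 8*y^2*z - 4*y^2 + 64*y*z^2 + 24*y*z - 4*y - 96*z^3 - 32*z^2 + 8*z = -6*y^2 - 9*y - 96*z^3 + z^2*(64*y - 64) + z*(-8*y^2 + 36*y + 14) + 6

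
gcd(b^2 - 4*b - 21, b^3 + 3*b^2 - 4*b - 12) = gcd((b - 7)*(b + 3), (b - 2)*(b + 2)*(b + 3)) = b + 3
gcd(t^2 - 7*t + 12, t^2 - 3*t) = t - 3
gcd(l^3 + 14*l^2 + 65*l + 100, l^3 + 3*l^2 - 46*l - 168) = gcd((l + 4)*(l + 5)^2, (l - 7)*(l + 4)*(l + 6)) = l + 4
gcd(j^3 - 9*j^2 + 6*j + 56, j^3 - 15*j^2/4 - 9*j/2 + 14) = j^2 - 2*j - 8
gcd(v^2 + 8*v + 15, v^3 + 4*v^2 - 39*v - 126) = v + 3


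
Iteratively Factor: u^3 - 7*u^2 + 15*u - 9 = (u - 3)*(u^2 - 4*u + 3) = (u - 3)^2*(u - 1)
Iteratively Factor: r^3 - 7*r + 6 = (r - 1)*(r^2 + r - 6) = (r - 1)*(r + 3)*(r - 2)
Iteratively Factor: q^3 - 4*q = (q)*(q^2 - 4) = q*(q - 2)*(q + 2)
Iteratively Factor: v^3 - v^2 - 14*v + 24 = (v - 2)*(v^2 + v - 12) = (v - 3)*(v - 2)*(v + 4)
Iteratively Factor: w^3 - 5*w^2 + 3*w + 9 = (w - 3)*(w^2 - 2*w - 3) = (w - 3)^2*(w + 1)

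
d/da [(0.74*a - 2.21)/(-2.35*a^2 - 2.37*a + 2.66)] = (1.739*a^2 - 10.387*a - 3.2693)/(5.5225*a^4 + 11.139*a^3 - 6.8851*a^2 - 12.6084*a + 7.0756)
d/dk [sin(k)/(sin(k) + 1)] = cos(k)/(sin(k) + 1)^2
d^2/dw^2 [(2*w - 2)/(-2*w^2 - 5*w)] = 4*(-4*w^3 + 12*w^2 + 30*w + 25)/(w^3*(8*w^3 + 60*w^2 + 150*w + 125))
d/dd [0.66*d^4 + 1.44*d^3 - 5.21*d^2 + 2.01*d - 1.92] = 2.64*d^3 + 4.32*d^2 - 10.42*d + 2.01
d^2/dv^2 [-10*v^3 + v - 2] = -60*v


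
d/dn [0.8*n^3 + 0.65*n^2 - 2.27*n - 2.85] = 2.4*n^2 + 1.3*n - 2.27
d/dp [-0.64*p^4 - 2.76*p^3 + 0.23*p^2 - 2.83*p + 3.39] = -2.56*p^3 - 8.28*p^2 + 0.46*p - 2.83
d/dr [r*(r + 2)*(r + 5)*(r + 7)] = 4*r^3 + 42*r^2 + 118*r + 70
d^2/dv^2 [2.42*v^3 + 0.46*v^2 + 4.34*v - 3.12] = 14.52*v + 0.92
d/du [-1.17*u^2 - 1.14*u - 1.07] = -2.34*u - 1.14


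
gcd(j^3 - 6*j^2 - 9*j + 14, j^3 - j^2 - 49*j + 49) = j^2 - 8*j + 7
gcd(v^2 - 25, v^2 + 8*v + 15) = v + 5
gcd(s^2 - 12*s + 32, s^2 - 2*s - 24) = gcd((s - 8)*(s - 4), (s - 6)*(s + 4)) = 1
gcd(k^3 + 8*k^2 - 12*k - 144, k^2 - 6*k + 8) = k - 4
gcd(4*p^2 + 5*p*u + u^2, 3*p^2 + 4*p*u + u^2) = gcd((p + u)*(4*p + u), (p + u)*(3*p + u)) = p + u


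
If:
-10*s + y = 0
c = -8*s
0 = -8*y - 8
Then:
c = 4/5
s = -1/10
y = -1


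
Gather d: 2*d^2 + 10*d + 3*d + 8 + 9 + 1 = 2*d^2 + 13*d + 18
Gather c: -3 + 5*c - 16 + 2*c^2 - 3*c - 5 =2*c^2 + 2*c - 24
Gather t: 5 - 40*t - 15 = -40*t - 10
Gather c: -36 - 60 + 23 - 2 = -75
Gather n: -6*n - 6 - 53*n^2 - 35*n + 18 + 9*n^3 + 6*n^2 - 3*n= 9*n^3 - 47*n^2 - 44*n + 12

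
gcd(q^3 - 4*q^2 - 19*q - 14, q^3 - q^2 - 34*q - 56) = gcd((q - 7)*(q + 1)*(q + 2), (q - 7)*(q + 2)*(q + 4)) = q^2 - 5*q - 14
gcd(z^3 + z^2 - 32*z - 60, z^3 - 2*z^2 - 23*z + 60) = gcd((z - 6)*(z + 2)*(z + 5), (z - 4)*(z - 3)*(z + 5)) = z + 5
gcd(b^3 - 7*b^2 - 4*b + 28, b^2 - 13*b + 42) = b - 7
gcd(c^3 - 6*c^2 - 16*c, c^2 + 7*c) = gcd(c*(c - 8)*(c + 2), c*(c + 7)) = c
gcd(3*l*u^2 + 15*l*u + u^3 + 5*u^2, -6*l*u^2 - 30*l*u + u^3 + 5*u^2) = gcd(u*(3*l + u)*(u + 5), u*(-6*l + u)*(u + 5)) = u^2 + 5*u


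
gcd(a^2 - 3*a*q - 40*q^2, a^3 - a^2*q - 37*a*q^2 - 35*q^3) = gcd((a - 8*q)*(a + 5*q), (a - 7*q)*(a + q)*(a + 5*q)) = a + 5*q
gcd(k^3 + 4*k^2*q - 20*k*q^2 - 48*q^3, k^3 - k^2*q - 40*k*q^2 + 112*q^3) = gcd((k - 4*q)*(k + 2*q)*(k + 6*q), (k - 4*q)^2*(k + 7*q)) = -k + 4*q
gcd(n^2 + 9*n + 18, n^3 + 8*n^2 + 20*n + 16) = 1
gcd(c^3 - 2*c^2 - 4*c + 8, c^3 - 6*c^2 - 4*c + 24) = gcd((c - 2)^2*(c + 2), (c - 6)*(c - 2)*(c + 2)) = c^2 - 4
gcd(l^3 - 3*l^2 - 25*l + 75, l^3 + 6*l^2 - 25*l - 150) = l^2 - 25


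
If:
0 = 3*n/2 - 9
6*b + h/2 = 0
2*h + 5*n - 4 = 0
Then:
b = 13/12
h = -13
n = 6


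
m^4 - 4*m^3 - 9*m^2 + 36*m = m*(m - 4)*(m - 3)*(m + 3)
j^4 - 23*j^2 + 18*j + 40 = (j - 4)*(j - 2)*(j + 1)*(j + 5)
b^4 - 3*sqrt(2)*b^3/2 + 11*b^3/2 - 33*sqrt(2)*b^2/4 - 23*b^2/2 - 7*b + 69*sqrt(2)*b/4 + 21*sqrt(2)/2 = (b - 2)*(b + 1/2)*(b + 7)*(b - 3*sqrt(2)/2)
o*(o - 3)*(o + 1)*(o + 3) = o^4 + o^3 - 9*o^2 - 9*o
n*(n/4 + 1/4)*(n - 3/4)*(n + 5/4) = n^4/4 + 3*n^3/8 - 7*n^2/64 - 15*n/64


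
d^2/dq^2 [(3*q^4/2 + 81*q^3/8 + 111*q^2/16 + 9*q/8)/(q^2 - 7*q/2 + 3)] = 3*(8*q^6 - 84*q^5 + 366*q^4 - 37*q^3 - 1602*q^2 + 1404*q + 396)/(8*q^6 - 84*q^5 + 366*q^4 - 847*q^3 + 1098*q^2 - 756*q + 216)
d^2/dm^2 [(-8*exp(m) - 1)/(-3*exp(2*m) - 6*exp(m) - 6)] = 2*(4*exp(4*m) - 6*exp(3*m) - 45*exp(2*m) - 18*exp(m) + 14)*exp(m)/(3*(exp(6*m) + 6*exp(5*m) + 18*exp(4*m) + 32*exp(3*m) + 36*exp(2*m) + 24*exp(m) + 8))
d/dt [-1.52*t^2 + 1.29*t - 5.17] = 1.29 - 3.04*t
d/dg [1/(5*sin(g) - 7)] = -5*cos(g)/(5*sin(g) - 7)^2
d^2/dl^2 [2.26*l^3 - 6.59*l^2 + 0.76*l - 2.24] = 13.56*l - 13.18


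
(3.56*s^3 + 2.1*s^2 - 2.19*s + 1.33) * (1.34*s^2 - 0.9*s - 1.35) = 4.7704*s^5 - 0.39*s^4 - 9.6306*s^3 + 0.9182*s^2 + 1.7595*s - 1.7955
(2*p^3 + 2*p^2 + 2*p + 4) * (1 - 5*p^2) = -10*p^5 - 10*p^4 - 8*p^3 - 18*p^2 + 2*p + 4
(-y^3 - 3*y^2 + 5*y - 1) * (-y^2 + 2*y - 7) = y^5 + y^4 - 4*y^3 + 32*y^2 - 37*y + 7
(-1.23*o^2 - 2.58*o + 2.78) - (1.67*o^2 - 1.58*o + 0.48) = -2.9*o^2 - 1.0*o + 2.3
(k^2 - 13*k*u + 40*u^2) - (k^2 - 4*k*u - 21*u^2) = -9*k*u + 61*u^2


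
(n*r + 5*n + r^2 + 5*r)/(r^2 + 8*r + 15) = (n + r)/(r + 3)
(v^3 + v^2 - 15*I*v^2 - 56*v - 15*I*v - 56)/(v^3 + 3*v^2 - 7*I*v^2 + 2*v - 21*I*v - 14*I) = (v - 8*I)/(v + 2)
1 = 1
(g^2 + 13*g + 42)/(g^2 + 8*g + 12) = (g + 7)/(g + 2)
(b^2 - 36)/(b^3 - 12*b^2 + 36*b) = (b + 6)/(b*(b - 6))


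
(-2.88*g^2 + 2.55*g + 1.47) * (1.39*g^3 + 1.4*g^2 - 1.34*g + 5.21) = -4.0032*g^5 - 0.487500000000001*g^4 + 9.4725*g^3 - 16.3638*g^2 + 11.3157*g + 7.6587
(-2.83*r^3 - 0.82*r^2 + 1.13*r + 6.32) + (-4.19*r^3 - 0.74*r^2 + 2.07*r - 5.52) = -7.02*r^3 - 1.56*r^2 + 3.2*r + 0.800000000000001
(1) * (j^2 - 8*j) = j^2 - 8*j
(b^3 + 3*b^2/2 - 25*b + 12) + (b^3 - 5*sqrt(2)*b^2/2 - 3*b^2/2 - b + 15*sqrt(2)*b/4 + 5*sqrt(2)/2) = 2*b^3 - 5*sqrt(2)*b^2/2 - 26*b + 15*sqrt(2)*b/4 + 5*sqrt(2)/2 + 12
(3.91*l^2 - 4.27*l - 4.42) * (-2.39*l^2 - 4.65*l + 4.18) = -9.3449*l^4 - 7.9762*l^3 + 46.7631*l^2 + 2.7044*l - 18.4756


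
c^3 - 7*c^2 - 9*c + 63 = (c - 7)*(c - 3)*(c + 3)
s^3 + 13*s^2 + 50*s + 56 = (s + 2)*(s + 4)*(s + 7)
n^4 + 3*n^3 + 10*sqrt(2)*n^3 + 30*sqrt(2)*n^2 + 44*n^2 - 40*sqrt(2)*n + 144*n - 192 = (n - 1)*(n + 4)*(n + 4*sqrt(2))*(n + 6*sqrt(2))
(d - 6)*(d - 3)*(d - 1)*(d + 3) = d^4 - 7*d^3 - 3*d^2 + 63*d - 54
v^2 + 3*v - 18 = (v - 3)*(v + 6)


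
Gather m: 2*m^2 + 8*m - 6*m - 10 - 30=2*m^2 + 2*m - 40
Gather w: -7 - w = -w - 7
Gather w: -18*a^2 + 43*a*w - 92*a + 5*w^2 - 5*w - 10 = -18*a^2 - 92*a + 5*w^2 + w*(43*a - 5) - 10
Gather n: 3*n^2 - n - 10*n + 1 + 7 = 3*n^2 - 11*n + 8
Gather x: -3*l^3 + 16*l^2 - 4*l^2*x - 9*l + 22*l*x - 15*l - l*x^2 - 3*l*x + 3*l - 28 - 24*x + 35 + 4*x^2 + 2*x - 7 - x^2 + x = -3*l^3 + 16*l^2 - 21*l + x^2*(3 - l) + x*(-4*l^2 + 19*l - 21)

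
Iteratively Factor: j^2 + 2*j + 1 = (j + 1)*(j + 1)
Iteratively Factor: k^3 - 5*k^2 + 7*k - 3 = (k - 1)*(k^2 - 4*k + 3) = (k - 1)^2*(k - 3)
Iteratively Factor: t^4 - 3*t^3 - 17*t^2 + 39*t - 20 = (t - 1)*(t^3 - 2*t^2 - 19*t + 20) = (t - 1)^2*(t^2 - t - 20) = (t - 5)*(t - 1)^2*(t + 4)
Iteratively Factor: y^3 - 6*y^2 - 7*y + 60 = (y - 5)*(y^2 - y - 12) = (y - 5)*(y + 3)*(y - 4)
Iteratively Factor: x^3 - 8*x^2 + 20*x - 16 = (x - 2)*(x^2 - 6*x + 8) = (x - 2)^2*(x - 4)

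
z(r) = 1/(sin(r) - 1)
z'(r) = -cos(r)/(sin(r) - 1)^2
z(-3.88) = -3.06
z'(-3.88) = 6.92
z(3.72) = -0.65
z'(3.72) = 0.35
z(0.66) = -2.58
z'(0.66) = -5.28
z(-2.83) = -0.77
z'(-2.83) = 0.56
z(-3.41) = -1.36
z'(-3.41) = 1.79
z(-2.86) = -0.78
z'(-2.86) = 0.59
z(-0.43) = -0.71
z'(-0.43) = -0.45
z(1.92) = -16.57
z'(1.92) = 93.93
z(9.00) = -1.70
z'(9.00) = 2.64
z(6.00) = -0.78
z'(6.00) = -0.59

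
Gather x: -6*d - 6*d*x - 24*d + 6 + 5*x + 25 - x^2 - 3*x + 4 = -30*d - x^2 + x*(2 - 6*d) + 35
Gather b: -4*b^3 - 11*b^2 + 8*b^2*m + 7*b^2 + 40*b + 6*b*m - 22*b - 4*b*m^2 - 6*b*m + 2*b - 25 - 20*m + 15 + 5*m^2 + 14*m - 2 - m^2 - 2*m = -4*b^3 + b^2*(8*m - 4) + b*(20 - 4*m^2) + 4*m^2 - 8*m - 12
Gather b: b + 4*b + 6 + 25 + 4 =5*b + 35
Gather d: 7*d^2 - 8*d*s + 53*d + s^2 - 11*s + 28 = 7*d^2 + d*(53 - 8*s) + s^2 - 11*s + 28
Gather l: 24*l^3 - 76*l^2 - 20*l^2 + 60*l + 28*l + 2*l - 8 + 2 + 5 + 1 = 24*l^3 - 96*l^2 + 90*l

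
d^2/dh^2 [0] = 0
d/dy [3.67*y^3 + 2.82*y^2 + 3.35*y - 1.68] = 11.01*y^2 + 5.64*y + 3.35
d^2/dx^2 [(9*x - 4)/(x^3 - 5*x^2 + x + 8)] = 2*((9*x - 4)*(3*x^2 - 10*x + 1)^2 + (-27*x^2 + 90*x - (3*x - 5)*(9*x - 4) - 9)*(x^3 - 5*x^2 + x + 8))/(x^3 - 5*x^2 + x + 8)^3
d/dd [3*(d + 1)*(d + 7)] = 6*d + 24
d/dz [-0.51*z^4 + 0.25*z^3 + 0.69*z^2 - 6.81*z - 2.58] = -2.04*z^3 + 0.75*z^2 + 1.38*z - 6.81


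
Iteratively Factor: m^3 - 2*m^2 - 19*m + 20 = (m - 5)*(m^2 + 3*m - 4) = (m - 5)*(m + 4)*(m - 1)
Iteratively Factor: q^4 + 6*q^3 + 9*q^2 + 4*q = (q + 4)*(q^3 + 2*q^2 + q) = q*(q + 4)*(q^2 + 2*q + 1) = q*(q + 1)*(q + 4)*(q + 1)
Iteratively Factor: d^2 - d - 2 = (d - 2)*(d + 1)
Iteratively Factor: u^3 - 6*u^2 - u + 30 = (u - 5)*(u^2 - u - 6) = (u - 5)*(u + 2)*(u - 3)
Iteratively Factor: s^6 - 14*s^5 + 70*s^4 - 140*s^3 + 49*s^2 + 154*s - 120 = (s - 2)*(s^5 - 12*s^4 + 46*s^3 - 48*s^2 - 47*s + 60) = (s - 3)*(s - 2)*(s^4 - 9*s^3 + 19*s^2 + 9*s - 20) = (s - 5)*(s - 3)*(s - 2)*(s^3 - 4*s^2 - s + 4) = (s - 5)*(s - 3)*(s - 2)*(s + 1)*(s^2 - 5*s + 4) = (s - 5)*(s - 4)*(s - 3)*(s - 2)*(s + 1)*(s - 1)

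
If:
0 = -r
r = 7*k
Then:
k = 0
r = 0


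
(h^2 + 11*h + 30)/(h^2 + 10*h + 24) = (h + 5)/(h + 4)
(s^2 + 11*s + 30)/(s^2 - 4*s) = (s^2 + 11*s + 30)/(s*(s - 4))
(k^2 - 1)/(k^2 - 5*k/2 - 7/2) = 2*(k - 1)/(2*k - 7)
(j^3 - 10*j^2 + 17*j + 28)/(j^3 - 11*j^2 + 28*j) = (j + 1)/j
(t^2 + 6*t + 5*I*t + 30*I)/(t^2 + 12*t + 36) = (t + 5*I)/(t + 6)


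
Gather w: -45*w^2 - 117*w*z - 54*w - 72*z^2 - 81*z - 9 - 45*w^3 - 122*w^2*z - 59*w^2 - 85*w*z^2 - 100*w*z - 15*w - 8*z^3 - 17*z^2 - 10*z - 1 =-45*w^3 + w^2*(-122*z - 104) + w*(-85*z^2 - 217*z - 69) - 8*z^3 - 89*z^2 - 91*z - 10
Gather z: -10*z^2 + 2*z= -10*z^2 + 2*z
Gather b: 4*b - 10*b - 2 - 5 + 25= 18 - 6*b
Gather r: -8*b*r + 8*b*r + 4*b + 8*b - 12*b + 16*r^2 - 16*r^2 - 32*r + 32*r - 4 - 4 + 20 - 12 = 0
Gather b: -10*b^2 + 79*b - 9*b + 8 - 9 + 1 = -10*b^2 + 70*b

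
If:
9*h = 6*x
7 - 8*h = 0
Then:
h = 7/8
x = 21/16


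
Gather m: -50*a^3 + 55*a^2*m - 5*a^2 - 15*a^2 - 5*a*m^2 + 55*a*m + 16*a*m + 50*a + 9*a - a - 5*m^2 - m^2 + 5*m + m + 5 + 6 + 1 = -50*a^3 - 20*a^2 + 58*a + m^2*(-5*a - 6) + m*(55*a^2 + 71*a + 6) + 12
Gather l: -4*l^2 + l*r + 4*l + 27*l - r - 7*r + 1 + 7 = -4*l^2 + l*(r + 31) - 8*r + 8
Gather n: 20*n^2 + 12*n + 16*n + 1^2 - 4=20*n^2 + 28*n - 3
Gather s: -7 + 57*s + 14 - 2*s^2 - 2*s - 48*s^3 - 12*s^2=-48*s^3 - 14*s^2 + 55*s + 7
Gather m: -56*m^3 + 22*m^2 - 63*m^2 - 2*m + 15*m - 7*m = -56*m^3 - 41*m^2 + 6*m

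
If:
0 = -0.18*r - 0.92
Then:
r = -5.11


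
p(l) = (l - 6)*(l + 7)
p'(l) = 2*l + 1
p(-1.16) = -41.81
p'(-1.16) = -1.32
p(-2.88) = -36.59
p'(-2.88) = -4.76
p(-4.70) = -24.61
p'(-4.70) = -8.40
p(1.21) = -39.33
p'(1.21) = 3.42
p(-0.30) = -42.21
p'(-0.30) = 0.40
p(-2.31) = -38.97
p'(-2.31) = -3.62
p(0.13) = -41.85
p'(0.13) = 1.26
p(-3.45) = -33.55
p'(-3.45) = -5.90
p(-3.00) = -36.00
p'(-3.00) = -5.00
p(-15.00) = 168.00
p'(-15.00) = -29.00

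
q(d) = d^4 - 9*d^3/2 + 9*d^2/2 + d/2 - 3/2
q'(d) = 4*d^3 - 27*d^2/2 + 9*d + 1/2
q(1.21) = -0.13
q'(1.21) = -1.29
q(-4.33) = 797.55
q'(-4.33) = -616.31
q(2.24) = -3.20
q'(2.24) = -2.12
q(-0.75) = 2.87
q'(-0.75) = -15.53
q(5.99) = 483.19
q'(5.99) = 429.72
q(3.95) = 36.79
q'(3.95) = 71.94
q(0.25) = -1.16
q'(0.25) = 1.97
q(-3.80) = 517.02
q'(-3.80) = -448.13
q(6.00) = 487.50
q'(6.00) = 432.50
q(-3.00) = 240.00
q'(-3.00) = -256.00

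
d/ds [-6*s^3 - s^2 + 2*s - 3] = -18*s^2 - 2*s + 2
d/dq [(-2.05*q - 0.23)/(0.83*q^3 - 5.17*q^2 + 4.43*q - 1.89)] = (3.403*q^3 - 10.0258*q^2 - 2.3782*q + 4.8934)/(0.6889*q^6 - 8.5822*q^5 + 34.0827*q^4 - 48.9436*q^3 + 39.1675*q^2 - 16.7454*q + 3.5721)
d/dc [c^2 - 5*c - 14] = 2*c - 5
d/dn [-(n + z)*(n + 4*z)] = -2*n - 5*z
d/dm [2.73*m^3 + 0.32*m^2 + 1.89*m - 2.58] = 8.19*m^2 + 0.64*m + 1.89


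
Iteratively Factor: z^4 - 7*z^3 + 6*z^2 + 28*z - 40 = (z - 5)*(z^3 - 2*z^2 - 4*z + 8) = (z - 5)*(z - 2)*(z^2 - 4) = (z - 5)*(z - 2)^2*(z + 2)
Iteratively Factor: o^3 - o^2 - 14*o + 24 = (o + 4)*(o^2 - 5*o + 6) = (o - 3)*(o + 4)*(o - 2)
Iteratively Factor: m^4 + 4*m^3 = (m + 4)*(m^3) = m*(m + 4)*(m^2) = m^2*(m + 4)*(m)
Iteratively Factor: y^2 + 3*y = (y + 3)*(y)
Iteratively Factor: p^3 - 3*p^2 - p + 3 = (p + 1)*(p^2 - 4*p + 3) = (p - 1)*(p + 1)*(p - 3)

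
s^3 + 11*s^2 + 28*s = s*(s + 4)*(s + 7)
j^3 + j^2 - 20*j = j*(j - 4)*(j + 5)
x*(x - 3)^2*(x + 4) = x^4 - 2*x^3 - 15*x^2 + 36*x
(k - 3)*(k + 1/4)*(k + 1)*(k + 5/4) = k^4 - k^3/2 - 91*k^2/16 - 41*k/8 - 15/16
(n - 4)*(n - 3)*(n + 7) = n^3 - 37*n + 84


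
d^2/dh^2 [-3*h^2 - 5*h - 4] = -6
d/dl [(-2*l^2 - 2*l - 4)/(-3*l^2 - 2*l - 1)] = 2*(-l^2 - 10*l - 3)/(9*l^4 + 12*l^3 + 10*l^2 + 4*l + 1)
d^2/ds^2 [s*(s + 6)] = 2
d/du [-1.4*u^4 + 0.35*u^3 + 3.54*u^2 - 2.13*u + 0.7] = -5.6*u^3 + 1.05*u^2 + 7.08*u - 2.13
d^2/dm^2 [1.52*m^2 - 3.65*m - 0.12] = 3.04000000000000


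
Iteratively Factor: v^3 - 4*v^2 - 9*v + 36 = (v - 3)*(v^2 - v - 12) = (v - 4)*(v - 3)*(v + 3)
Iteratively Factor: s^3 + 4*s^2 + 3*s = (s)*(s^2 + 4*s + 3) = s*(s + 1)*(s + 3)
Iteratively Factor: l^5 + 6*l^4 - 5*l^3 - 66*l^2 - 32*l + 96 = (l - 1)*(l^4 + 7*l^3 + 2*l^2 - 64*l - 96) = (l - 3)*(l - 1)*(l^3 + 10*l^2 + 32*l + 32) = (l - 3)*(l - 1)*(l + 4)*(l^2 + 6*l + 8) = (l - 3)*(l - 1)*(l + 2)*(l + 4)*(l + 4)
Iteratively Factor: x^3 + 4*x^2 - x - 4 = (x + 1)*(x^2 + 3*x - 4) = (x + 1)*(x + 4)*(x - 1)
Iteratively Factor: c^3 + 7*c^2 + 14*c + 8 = (c + 1)*(c^2 + 6*c + 8) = (c + 1)*(c + 4)*(c + 2)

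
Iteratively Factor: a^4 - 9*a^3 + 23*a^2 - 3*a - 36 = (a + 1)*(a^3 - 10*a^2 + 33*a - 36) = (a - 3)*(a + 1)*(a^2 - 7*a + 12) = (a - 4)*(a - 3)*(a + 1)*(a - 3)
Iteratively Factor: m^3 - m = (m + 1)*(m^2 - m) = m*(m + 1)*(m - 1)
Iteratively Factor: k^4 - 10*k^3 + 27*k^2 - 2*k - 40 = (k - 4)*(k^3 - 6*k^2 + 3*k + 10) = (k - 5)*(k - 4)*(k^2 - k - 2) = (k - 5)*(k - 4)*(k + 1)*(k - 2)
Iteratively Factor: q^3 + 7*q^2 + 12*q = (q + 4)*(q^2 + 3*q) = (q + 3)*(q + 4)*(q)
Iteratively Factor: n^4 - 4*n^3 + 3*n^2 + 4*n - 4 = (n + 1)*(n^3 - 5*n^2 + 8*n - 4) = (n - 1)*(n + 1)*(n^2 - 4*n + 4) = (n - 2)*(n - 1)*(n + 1)*(n - 2)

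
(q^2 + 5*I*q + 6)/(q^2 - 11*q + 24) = (q^2 + 5*I*q + 6)/(q^2 - 11*q + 24)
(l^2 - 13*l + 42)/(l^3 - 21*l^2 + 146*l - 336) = 1/(l - 8)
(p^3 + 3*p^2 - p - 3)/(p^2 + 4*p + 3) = p - 1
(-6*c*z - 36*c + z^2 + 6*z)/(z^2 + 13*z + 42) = (-6*c + z)/(z + 7)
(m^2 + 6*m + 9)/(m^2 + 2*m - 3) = (m + 3)/(m - 1)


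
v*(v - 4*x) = v^2 - 4*v*x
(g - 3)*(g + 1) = g^2 - 2*g - 3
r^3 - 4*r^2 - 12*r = r*(r - 6)*(r + 2)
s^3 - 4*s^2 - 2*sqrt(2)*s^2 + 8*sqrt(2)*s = s*(s - 4)*(s - 2*sqrt(2))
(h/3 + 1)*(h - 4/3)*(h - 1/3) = h^3/3 + 4*h^2/9 - 41*h/27 + 4/9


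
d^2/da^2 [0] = 0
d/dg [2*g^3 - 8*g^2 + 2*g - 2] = 6*g^2 - 16*g + 2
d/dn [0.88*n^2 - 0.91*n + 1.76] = 1.76*n - 0.91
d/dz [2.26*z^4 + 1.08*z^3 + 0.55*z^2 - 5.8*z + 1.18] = 9.04*z^3 + 3.24*z^2 + 1.1*z - 5.8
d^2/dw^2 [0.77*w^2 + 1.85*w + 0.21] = 1.54000000000000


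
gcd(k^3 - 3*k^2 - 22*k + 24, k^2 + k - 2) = k - 1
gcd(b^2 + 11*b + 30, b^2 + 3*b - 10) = b + 5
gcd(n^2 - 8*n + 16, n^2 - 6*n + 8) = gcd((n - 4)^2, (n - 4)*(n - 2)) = n - 4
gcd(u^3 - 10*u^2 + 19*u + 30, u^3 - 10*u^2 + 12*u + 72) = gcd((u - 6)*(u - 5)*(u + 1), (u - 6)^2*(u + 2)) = u - 6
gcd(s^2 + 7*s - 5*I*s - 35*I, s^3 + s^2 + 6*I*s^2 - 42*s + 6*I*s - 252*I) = s + 7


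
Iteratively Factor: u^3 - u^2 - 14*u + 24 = (u - 3)*(u^2 + 2*u - 8) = (u - 3)*(u - 2)*(u + 4)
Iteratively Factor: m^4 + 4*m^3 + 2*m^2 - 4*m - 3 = (m + 1)*(m^3 + 3*m^2 - m - 3) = (m + 1)*(m + 3)*(m^2 - 1) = (m - 1)*(m + 1)*(m + 3)*(m + 1)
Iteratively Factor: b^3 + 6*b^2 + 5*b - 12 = (b - 1)*(b^2 + 7*b + 12) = (b - 1)*(b + 4)*(b + 3)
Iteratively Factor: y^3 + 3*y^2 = (y)*(y^2 + 3*y) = y^2*(y + 3)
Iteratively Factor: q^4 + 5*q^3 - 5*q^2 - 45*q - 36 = (q + 4)*(q^3 + q^2 - 9*q - 9) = (q + 1)*(q + 4)*(q^2 - 9) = (q - 3)*(q + 1)*(q + 4)*(q + 3)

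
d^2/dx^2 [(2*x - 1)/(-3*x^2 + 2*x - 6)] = 2*(-4*(2*x - 1)*(3*x - 1)^2 + (18*x - 7)*(3*x^2 - 2*x + 6))/(3*x^2 - 2*x + 6)^3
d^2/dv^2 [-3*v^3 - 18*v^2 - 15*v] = -18*v - 36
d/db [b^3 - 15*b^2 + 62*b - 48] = 3*b^2 - 30*b + 62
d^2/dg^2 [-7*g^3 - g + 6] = -42*g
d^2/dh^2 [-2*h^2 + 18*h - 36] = -4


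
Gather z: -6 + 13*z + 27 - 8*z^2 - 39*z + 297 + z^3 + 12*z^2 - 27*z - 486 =z^3 + 4*z^2 - 53*z - 168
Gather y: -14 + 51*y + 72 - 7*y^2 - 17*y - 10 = -7*y^2 + 34*y + 48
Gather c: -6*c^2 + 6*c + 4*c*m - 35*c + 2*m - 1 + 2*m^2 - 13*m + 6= -6*c^2 + c*(4*m - 29) + 2*m^2 - 11*m + 5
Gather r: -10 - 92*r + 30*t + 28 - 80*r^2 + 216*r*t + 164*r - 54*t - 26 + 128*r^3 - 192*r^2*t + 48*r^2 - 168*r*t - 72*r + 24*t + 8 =128*r^3 + r^2*(-192*t - 32) + 48*r*t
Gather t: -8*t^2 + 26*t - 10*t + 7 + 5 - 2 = -8*t^2 + 16*t + 10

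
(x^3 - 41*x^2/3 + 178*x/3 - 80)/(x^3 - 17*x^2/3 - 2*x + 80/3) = (x - 6)/(x + 2)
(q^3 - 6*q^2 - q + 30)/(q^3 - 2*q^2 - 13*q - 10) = (q - 3)/(q + 1)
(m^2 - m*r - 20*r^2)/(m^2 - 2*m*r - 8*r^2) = (-m^2 + m*r + 20*r^2)/(-m^2 + 2*m*r + 8*r^2)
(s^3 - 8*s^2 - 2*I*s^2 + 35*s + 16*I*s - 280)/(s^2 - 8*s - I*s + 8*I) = (s^2 - 2*I*s + 35)/(s - I)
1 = 1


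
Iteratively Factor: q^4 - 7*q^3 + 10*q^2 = (q)*(q^3 - 7*q^2 + 10*q) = q^2*(q^2 - 7*q + 10) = q^2*(q - 5)*(q - 2)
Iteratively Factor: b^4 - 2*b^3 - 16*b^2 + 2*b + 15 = (b - 1)*(b^3 - b^2 - 17*b - 15) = (b - 5)*(b - 1)*(b^2 + 4*b + 3) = (b - 5)*(b - 1)*(b + 3)*(b + 1)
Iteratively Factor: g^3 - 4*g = (g + 2)*(g^2 - 2*g) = g*(g + 2)*(g - 2)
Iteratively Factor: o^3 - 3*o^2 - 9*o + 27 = (o + 3)*(o^2 - 6*o + 9) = (o - 3)*(o + 3)*(o - 3)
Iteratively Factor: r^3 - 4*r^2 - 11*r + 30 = (r - 5)*(r^2 + r - 6) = (r - 5)*(r + 3)*(r - 2)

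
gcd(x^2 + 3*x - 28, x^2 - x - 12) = x - 4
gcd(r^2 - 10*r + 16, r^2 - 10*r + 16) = r^2 - 10*r + 16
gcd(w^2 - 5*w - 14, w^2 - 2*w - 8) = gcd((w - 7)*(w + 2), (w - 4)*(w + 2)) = w + 2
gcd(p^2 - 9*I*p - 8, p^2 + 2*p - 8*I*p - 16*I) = p - 8*I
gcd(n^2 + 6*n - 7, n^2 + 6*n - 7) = n^2 + 6*n - 7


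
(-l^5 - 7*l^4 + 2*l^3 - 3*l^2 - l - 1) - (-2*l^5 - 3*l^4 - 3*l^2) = l^5 - 4*l^4 + 2*l^3 - l - 1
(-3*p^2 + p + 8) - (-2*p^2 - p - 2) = -p^2 + 2*p + 10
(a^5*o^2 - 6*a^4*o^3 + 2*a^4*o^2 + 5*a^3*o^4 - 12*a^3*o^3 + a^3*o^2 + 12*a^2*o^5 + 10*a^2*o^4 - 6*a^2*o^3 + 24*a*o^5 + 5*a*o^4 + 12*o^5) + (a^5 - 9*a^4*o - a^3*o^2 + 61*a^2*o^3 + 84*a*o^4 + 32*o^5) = a^5*o^2 + a^5 - 6*a^4*o^3 + 2*a^4*o^2 - 9*a^4*o + 5*a^3*o^4 - 12*a^3*o^3 + 12*a^2*o^5 + 10*a^2*o^4 + 55*a^2*o^3 + 24*a*o^5 + 89*a*o^4 + 44*o^5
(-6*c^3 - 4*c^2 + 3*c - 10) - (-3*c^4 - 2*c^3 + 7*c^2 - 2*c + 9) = 3*c^4 - 4*c^3 - 11*c^2 + 5*c - 19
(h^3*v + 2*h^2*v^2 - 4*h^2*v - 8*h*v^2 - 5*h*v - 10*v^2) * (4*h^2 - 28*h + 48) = 4*h^5*v + 8*h^4*v^2 - 44*h^4*v - 88*h^3*v^2 + 140*h^3*v + 280*h^2*v^2 - 52*h^2*v - 104*h*v^2 - 240*h*v - 480*v^2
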